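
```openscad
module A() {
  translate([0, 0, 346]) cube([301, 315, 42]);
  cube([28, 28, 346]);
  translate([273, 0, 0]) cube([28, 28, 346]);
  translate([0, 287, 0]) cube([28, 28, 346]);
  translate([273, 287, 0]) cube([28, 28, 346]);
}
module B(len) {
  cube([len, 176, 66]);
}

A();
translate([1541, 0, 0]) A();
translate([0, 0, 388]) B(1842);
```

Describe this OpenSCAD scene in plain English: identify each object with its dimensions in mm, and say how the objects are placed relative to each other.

A is a simple wooden stool: a rectangular seat 301 mm (x) by 315 mm (y), 42 mm thick, top face at z = 388 mm, on four square legs, each 28×28 mm in cross-section. The legs rest on z = 0, each flush with a corner of the seat.

B is a rectangular beam 1842 mm long (x), 176 mm deep (y), 66 mm thick (z).

The beam spans the tops of two stools placed 1240 mm apart, resting at z = 388 mm.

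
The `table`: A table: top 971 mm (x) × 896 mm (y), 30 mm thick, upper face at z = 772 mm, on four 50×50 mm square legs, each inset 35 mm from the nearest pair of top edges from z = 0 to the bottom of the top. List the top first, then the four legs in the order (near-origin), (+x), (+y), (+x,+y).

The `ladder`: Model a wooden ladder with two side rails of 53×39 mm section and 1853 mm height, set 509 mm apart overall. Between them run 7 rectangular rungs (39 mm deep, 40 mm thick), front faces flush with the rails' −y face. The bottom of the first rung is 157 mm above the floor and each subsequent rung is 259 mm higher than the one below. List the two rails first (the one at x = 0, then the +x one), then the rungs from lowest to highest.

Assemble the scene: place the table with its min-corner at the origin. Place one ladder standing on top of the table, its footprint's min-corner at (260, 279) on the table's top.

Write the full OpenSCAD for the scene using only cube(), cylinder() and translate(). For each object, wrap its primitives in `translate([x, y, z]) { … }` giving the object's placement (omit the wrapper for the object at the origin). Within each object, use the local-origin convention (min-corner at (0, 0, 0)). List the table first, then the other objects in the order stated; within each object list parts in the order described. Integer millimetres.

translate([0, 0, 742]) cube([971, 896, 30]);
translate([35, 35, 0]) cube([50, 50, 742]);
translate([886, 35, 0]) cube([50, 50, 742]);
translate([35, 811, 0]) cube([50, 50, 742]);
translate([886, 811, 0]) cube([50, 50, 742]);
translate([260, 279, 772]) {
  cube([53, 39, 1853]);
  translate([456, 0, 0]) cube([53, 39, 1853]);
  translate([53, 0, 157]) cube([403, 39, 40]);
  translate([53, 0, 416]) cube([403, 39, 40]);
  translate([53, 0, 675]) cube([403, 39, 40]);
  translate([53, 0, 934]) cube([403, 39, 40]);
  translate([53, 0, 1193]) cube([403, 39, 40]);
  translate([53, 0, 1452]) cube([403, 39, 40]);
  translate([53, 0, 1711]) cube([403, 39, 40]);
}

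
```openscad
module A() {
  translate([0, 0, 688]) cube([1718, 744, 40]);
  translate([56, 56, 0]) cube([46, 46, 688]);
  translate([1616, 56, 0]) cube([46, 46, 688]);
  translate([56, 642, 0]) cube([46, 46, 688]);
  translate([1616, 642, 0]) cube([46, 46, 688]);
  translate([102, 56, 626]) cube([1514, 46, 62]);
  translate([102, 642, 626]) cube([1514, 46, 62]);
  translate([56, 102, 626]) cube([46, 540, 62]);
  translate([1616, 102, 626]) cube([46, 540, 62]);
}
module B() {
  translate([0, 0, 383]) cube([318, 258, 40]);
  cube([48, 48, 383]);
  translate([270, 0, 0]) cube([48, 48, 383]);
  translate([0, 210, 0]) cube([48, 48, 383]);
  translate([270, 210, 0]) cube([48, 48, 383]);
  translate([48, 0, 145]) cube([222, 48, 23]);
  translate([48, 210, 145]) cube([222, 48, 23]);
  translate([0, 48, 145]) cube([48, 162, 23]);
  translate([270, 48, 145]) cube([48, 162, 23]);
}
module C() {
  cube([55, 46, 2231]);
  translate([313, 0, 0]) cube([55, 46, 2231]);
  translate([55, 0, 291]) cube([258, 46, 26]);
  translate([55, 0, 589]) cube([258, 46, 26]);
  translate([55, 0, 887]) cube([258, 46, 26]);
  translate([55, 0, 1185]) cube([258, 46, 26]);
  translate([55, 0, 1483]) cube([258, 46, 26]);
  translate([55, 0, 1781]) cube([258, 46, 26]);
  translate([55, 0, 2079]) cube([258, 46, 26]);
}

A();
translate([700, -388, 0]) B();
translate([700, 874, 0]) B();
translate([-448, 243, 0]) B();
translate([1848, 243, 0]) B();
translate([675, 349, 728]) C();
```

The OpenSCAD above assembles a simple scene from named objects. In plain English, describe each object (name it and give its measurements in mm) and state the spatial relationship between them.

A is a rectangular dining table. The top is 1718×744×40 mm with its upper surface at z = 728 mm. It stands on four 46×46 mm square legs, each inset 56 mm from the nearest pair of top edges, running from the floor to the underside of the top. Four apron rails, 46 mm thick and 62 mm tall, run between adjacent legs with their top edges flush with the underside of the top and their outer faces flush with the legs' outer faces.

B is a four-legged stool. The seat is a 318×258×40 mm slab whose top surface is at z = 423 mm; four square legs, each 48×48 mm in cross-section, run from the floor (z = 0) to the underside of the seat, each flush with a corner of the seat. Four stretchers, 48 mm wide and 23 mm tall, connect adjacent legs with their undersides at z = 145 mm, each running between the inner faces of the legs it joins and aligned with the legs' outer faces on the other axis.

C is a wooden ladder with two side rails of 55×46 mm section and 2231 mm height, set 368 mm apart overall. Between them run 7 rectangular rungs (46 mm deep, 26 mm thick), front faces flush with the rails' −y face. The bottom of the first rung is 291 mm above the floor and each subsequent rung is 298 mm higher than the one below.

Four stools sit around the table at the −y, +y, −x, +x sides. The ladder is on top of the table, centred.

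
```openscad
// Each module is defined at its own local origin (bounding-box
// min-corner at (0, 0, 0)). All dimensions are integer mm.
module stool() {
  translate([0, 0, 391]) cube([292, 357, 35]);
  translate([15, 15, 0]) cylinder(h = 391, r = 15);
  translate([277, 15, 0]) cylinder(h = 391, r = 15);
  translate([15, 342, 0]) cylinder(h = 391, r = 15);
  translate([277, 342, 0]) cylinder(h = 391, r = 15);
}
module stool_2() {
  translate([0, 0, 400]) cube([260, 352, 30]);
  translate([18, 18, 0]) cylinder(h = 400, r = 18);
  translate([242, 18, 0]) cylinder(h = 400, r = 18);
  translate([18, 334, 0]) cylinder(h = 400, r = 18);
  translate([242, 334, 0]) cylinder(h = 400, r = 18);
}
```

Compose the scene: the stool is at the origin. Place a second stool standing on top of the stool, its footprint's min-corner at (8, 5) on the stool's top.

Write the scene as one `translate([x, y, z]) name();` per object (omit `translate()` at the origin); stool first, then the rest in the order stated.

stool();
translate([8, 5, 426]) stool_2();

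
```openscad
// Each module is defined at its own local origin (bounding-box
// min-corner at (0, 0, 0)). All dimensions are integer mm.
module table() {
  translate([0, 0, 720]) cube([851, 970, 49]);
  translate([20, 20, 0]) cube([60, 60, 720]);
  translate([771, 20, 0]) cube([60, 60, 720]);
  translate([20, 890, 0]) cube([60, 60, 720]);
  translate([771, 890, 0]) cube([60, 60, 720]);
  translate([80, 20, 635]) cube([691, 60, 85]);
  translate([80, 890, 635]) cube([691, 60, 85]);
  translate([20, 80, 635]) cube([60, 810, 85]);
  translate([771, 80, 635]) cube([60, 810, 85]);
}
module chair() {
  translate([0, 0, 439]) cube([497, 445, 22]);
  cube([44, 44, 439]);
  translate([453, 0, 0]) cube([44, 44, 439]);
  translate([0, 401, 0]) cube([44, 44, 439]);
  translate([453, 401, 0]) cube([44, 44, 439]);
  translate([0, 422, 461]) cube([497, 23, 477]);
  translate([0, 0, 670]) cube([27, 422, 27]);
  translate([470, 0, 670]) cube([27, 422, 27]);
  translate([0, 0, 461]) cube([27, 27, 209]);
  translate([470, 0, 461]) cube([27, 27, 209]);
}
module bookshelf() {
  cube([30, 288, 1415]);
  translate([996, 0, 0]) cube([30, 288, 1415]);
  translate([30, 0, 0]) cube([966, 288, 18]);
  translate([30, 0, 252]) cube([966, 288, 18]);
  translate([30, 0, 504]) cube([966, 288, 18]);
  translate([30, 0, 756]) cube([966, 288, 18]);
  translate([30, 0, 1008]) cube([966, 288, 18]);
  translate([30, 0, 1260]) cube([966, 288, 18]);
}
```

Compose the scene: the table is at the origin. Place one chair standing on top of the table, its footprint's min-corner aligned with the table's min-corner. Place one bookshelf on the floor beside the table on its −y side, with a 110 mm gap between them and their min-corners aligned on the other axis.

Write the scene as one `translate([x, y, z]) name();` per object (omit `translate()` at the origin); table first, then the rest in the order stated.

table();
translate([0, 0, 769]) chair();
translate([0, -398, 0]) bookshelf();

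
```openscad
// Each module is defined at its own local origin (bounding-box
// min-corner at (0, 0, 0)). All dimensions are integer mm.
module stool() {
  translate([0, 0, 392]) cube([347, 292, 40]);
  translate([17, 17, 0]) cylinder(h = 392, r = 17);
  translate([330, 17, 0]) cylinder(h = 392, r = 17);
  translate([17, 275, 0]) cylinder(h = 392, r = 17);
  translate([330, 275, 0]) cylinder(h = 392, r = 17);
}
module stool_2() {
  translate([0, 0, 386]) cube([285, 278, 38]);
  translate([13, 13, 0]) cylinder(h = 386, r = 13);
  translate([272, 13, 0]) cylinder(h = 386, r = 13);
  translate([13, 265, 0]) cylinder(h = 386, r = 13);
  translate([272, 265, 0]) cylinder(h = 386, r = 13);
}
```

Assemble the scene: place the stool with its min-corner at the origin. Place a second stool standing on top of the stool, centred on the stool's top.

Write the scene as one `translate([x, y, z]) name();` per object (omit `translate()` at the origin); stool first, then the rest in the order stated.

stool();
translate([31, 7, 432]) stool_2();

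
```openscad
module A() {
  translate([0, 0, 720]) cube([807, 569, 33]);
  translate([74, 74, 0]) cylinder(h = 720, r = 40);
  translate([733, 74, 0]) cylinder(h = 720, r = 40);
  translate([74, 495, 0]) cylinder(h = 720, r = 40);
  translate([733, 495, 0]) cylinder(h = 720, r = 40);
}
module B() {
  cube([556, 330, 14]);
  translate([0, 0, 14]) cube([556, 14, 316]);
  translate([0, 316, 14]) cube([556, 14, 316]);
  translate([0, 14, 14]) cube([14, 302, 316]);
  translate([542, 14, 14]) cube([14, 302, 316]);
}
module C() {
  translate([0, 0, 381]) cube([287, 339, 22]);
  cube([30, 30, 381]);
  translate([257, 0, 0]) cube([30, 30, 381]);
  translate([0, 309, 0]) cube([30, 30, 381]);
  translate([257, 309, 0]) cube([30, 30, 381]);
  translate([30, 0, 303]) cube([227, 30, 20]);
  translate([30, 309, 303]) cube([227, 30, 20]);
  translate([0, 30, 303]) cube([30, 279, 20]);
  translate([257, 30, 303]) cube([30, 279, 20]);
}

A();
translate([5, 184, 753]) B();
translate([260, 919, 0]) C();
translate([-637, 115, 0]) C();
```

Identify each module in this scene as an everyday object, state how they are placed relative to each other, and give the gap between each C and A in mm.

A is a table. B is an open box. C is a stool. The open box is on top of the table. Two stools sit around the table at the +y, −x sides. The gap between each stool and the table is 350 mm.

Each stool's nearest face is 350 mm from the table's bounding box.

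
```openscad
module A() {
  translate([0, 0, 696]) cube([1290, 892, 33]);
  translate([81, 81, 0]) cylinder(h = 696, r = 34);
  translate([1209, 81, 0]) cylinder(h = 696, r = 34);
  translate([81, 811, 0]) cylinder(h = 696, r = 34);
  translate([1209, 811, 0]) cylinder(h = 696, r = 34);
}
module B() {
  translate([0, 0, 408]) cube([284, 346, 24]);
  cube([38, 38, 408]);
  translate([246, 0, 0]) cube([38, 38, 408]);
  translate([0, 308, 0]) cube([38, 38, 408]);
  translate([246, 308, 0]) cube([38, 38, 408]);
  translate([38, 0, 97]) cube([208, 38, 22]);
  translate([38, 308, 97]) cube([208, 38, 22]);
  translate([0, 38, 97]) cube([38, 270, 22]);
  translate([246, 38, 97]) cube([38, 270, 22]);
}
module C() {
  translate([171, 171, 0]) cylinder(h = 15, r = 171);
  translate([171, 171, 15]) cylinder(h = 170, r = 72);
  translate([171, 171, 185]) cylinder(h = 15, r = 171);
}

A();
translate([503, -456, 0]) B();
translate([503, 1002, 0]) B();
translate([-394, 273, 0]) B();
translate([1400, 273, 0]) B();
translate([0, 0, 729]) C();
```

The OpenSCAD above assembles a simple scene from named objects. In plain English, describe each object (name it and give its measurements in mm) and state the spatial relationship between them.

A is a table: top 1290 mm (x) × 892 mm (y), 33 mm thick, upper face at z = 729 mm, on four round legs of 68 mm diameter, each leg's bounding box inset 47 mm from the nearest pair of top edges, running from z = 0 to the bottom of the top.

B is a four-legged stool. The seat is 284×346 mm, 24 mm thick, top at z = 432 mm. It stands on four square legs, each 38×38 mm in cross-section, from z = 0 to the seat underside, each flush with a corner of the seat. Four stretchers, 38 mm wide and 22 mm tall, connect adjacent legs with their undersides at z = 97 mm, each running between the inner faces of the legs it joins and aligned with the legs' outer faces on the other axis.

C is a spool: two coaxial disc flanges of radius 171 mm and thickness 15 mm, joined by a core cylinder of radius 72 mm and height 170 mm. The lower flange rests on z = 0 and the three cylinders share a vertical axis.

Four stools sit around the table at the −y, +y, −x, +x sides. The spool is on top of the table.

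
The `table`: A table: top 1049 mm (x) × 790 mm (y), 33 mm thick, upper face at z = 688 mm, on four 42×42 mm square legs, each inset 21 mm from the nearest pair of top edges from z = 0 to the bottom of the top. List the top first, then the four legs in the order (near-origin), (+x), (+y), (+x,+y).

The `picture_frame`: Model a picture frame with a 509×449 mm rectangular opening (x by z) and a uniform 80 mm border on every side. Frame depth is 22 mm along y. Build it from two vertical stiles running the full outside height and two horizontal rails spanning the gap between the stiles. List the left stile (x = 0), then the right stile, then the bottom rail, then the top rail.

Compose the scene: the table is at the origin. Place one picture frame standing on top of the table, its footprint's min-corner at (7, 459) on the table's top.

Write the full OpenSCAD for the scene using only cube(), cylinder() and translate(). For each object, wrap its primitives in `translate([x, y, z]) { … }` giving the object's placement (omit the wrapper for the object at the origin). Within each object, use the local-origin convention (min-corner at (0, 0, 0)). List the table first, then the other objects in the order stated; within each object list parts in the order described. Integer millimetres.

translate([0, 0, 655]) cube([1049, 790, 33]);
translate([21, 21, 0]) cube([42, 42, 655]);
translate([986, 21, 0]) cube([42, 42, 655]);
translate([21, 727, 0]) cube([42, 42, 655]);
translate([986, 727, 0]) cube([42, 42, 655]);
translate([7, 459, 688]) {
  cube([80, 22, 609]);
  translate([589, 0, 0]) cube([80, 22, 609]);
  translate([80, 0, 0]) cube([509, 22, 80]);
  translate([80, 0, 529]) cube([509, 22, 80]);
}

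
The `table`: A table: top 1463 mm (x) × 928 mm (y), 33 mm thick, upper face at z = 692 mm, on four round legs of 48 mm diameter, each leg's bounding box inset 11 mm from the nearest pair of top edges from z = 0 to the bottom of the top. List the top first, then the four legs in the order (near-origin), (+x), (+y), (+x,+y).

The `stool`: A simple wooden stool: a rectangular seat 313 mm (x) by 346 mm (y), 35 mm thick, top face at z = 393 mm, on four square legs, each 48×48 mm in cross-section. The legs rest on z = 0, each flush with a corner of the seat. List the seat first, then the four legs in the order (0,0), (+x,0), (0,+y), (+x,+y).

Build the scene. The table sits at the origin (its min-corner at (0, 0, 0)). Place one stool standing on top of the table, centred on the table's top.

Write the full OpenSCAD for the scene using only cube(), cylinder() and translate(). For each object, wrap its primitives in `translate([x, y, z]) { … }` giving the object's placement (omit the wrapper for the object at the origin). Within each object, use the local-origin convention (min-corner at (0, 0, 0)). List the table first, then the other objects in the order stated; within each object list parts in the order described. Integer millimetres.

translate([0, 0, 659]) cube([1463, 928, 33]);
translate([35, 35, 0]) cylinder(h = 659, r = 24);
translate([1428, 35, 0]) cylinder(h = 659, r = 24);
translate([35, 893, 0]) cylinder(h = 659, r = 24);
translate([1428, 893, 0]) cylinder(h = 659, r = 24);
translate([575, 291, 692]) {
  translate([0, 0, 358]) cube([313, 346, 35]);
  cube([48, 48, 358]);
  translate([265, 0, 0]) cube([48, 48, 358]);
  translate([0, 298, 0]) cube([48, 48, 358]);
  translate([265, 298, 0]) cube([48, 48, 358]);
}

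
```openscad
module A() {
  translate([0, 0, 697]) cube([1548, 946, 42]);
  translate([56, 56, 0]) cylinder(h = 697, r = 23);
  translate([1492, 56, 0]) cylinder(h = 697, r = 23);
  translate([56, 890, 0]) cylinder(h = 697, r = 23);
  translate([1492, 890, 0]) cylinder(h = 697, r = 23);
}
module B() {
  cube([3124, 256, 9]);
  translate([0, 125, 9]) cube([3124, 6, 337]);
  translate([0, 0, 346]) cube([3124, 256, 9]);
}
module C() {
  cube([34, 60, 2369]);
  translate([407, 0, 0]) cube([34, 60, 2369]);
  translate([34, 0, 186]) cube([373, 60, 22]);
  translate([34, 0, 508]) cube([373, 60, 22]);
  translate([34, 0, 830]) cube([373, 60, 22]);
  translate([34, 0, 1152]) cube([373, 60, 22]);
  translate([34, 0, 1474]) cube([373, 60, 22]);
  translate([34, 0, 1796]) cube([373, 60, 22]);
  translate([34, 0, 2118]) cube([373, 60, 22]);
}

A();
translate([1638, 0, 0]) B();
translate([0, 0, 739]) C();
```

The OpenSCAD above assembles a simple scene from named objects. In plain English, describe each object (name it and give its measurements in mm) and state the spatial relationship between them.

A is a table with a 1548×946 mm rectangular top, 42 mm thick, top surface at z = 739 mm, supported by four round legs of 46 mm diameter, each leg's bounding box inset 33 mm from the nearest pair of top edges, running from the floor.

B is an I-beam lying along x, 3124 mm long. Overall section height 355 mm. Two flanges 256 mm wide (y) and 9 mm thick, one on the floor and one at the top; a web 6 mm thick runs between them, centred on the flange width.

C is a straight ladder. Two 34×60 mm vertical rails, 2369 mm tall, stand 441 mm apart (outside-to-outside) with their front faces coplanar on the −y side. 7 rungs, each 60 mm deep and 22 mm tall, span between the inner faces of the rails, front faces flush with the rails. The lowest rung's underside is at z = 186 mm and rungs are spaced 322 mm apart (underside to underside).

The I-beam is on the floor beside the table on its +x side. The ladder is on top of the table.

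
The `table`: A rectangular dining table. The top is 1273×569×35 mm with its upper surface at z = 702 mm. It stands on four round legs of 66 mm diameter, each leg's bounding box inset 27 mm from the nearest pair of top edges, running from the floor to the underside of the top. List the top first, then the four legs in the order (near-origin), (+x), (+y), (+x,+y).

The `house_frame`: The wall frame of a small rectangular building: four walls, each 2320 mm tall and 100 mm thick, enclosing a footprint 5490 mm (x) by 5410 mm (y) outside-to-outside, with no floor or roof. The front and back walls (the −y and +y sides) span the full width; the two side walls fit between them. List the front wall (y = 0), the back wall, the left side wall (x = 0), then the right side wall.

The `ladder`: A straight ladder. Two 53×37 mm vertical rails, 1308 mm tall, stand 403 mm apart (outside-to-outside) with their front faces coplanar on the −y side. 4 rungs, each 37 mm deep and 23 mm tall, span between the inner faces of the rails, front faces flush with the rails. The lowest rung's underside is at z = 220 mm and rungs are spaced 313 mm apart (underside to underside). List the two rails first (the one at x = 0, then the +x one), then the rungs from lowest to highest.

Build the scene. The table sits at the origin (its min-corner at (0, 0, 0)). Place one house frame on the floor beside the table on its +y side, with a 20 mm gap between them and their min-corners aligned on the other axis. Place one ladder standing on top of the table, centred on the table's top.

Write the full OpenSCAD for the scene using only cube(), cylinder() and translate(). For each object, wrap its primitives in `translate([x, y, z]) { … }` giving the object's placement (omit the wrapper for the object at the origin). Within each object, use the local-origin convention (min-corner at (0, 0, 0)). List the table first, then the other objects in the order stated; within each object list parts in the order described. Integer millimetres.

translate([0, 0, 667]) cube([1273, 569, 35]);
translate([60, 60, 0]) cylinder(h = 667, r = 33);
translate([1213, 60, 0]) cylinder(h = 667, r = 33);
translate([60, 509, 0]) cylinder(h = 667, r = 33);
translate([1213, 509, 0]) cylinder(h = 667, r = 33);
translate([0, 589, 0]) {
  cube([5490, 100, 2320]);
  translate([0, 5310, 0]) cube([5490, 100, 2320]);
  translate([0, 100, 0]) cube([100, 5210, 2320]);
  translate([5390, 100, 0]) cube([100, 5210, 2320]);
}
translate([435, 266, 702]) {
  cube([53, 37, 1308]);
  translate([350, 0, 0]) cube([53, 37, 1308]);
  translate([53, 0, 220]) cube([297, 37, 23]);
  translate([53, 0, 533]) cube([297, 37, 23]);
  translate([53, 0, 846]) cube([297, 37, 23]);
  translate([53, 0, 1159]) cube([297, 37, 23]);
}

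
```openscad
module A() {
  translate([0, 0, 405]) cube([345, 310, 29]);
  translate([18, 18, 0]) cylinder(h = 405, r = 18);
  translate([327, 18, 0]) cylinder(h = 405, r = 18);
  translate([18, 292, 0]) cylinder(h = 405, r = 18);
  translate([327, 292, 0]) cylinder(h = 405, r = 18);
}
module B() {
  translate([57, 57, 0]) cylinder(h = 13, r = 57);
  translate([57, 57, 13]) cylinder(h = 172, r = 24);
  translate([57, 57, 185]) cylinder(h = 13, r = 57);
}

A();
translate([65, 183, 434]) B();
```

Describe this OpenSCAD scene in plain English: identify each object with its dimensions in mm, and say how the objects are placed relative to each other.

A is a four-legged stool. The seat is 345×310 mm, 29 mm thick, top at z = 434 mm. It stands on four round legs, each 36 mm in diameter, from z = 0 to the seat underside, each leg's axis is inset half a diameter from the nearest pair of seat edges (so the leg's bounding box is flush with the corner).

B is a spool: two coaxial disc flanges of radius 57 mm and thickness 13 mm, joined by a core cylinder of radius 24 mm and height 172 mm. The lower flange rests on z = 0 and the three cylinders share a vertical axis.

The spool is on top of the stool.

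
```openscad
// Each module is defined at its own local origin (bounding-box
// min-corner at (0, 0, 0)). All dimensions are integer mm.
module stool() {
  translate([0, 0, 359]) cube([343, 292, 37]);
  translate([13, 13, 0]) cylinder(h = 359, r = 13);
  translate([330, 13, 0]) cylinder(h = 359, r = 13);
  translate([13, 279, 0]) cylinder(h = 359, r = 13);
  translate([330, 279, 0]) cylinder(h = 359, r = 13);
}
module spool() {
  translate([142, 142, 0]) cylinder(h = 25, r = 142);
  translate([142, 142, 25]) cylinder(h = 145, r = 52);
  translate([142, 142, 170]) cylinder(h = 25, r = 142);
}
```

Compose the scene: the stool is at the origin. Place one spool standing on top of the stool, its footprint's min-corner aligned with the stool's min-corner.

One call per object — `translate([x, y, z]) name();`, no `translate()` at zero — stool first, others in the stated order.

stool();
translate([0, 0, 396]) spool();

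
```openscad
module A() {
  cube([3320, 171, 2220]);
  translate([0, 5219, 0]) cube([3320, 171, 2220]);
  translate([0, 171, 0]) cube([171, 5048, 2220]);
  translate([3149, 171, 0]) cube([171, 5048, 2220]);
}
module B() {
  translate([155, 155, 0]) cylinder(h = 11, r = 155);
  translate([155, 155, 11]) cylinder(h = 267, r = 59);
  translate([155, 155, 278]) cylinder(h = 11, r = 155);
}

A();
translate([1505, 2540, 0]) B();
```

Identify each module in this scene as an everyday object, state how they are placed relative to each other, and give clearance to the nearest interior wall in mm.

Clearances: x = 1334, y = 2369; minimum 1334 mm.

A is a house frame. B is a spool. The spool sits inside the house frame, centred. The clearance to the nearest interior wall is 1334 mm.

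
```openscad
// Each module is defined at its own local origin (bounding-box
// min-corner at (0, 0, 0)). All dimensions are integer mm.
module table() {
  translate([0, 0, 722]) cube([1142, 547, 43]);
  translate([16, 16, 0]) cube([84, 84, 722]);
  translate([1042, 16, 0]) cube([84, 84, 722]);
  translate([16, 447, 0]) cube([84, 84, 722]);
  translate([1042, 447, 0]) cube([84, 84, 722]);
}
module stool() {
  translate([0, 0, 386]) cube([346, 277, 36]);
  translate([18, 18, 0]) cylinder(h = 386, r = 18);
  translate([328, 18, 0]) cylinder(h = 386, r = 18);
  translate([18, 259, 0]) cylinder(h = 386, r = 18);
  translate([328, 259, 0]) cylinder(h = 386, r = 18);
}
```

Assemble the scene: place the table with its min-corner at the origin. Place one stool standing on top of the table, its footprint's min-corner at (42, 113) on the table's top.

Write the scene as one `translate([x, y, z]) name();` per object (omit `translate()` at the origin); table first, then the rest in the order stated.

table();
translate([42, 113, 765]) stool();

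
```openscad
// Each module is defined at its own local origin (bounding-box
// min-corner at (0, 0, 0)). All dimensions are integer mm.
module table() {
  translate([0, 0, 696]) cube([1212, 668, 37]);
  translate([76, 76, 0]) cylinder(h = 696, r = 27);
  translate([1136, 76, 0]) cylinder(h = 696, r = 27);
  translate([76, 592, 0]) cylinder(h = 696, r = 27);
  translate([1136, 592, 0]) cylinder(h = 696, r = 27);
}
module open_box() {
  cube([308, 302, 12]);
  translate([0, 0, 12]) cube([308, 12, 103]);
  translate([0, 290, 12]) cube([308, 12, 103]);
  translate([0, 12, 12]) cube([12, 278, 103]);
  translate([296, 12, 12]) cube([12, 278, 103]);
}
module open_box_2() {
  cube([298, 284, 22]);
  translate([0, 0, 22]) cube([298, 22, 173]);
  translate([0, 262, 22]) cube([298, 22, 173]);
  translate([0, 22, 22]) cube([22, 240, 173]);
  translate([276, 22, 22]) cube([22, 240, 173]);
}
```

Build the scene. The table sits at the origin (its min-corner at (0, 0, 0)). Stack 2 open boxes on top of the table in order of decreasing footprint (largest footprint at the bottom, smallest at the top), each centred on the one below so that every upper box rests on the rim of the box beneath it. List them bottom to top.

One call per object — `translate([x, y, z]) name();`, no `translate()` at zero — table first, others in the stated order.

table();
translate([452, 183, 733]) open_box();
translate([457, 192, 848]) open_box_2();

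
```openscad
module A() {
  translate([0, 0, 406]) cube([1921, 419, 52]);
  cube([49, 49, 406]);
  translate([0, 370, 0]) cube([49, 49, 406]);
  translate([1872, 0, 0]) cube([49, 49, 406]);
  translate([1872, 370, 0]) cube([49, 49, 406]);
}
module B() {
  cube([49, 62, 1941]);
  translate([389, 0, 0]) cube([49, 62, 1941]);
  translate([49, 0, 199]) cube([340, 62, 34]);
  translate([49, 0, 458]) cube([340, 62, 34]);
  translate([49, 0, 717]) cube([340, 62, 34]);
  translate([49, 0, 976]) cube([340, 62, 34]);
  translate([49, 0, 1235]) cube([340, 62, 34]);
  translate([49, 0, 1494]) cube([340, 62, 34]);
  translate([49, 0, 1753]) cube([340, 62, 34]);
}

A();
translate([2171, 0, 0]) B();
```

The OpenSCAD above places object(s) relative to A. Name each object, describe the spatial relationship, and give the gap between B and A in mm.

A is a bench. B is a ladder. The ladder is on the floor beside the bench on its +x side. The gap between the ladder and the bench is 250 mm.

The ladder's nearest face is 250 mm from the bench's +x face.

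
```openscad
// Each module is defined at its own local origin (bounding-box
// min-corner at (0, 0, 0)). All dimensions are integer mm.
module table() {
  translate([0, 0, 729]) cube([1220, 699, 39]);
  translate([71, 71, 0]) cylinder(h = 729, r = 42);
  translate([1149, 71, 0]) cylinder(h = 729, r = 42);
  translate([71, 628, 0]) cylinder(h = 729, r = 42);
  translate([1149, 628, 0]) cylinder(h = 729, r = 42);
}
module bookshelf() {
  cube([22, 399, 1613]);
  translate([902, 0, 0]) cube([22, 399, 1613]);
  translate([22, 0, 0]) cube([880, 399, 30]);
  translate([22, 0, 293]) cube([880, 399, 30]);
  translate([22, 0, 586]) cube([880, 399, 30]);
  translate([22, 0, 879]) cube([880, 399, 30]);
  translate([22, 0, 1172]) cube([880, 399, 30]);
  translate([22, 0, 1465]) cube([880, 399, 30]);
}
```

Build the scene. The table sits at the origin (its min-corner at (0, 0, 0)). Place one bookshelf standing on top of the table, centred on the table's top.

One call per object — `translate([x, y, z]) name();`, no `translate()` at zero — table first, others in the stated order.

table();
translate([148, 150, 768]) bookshelf();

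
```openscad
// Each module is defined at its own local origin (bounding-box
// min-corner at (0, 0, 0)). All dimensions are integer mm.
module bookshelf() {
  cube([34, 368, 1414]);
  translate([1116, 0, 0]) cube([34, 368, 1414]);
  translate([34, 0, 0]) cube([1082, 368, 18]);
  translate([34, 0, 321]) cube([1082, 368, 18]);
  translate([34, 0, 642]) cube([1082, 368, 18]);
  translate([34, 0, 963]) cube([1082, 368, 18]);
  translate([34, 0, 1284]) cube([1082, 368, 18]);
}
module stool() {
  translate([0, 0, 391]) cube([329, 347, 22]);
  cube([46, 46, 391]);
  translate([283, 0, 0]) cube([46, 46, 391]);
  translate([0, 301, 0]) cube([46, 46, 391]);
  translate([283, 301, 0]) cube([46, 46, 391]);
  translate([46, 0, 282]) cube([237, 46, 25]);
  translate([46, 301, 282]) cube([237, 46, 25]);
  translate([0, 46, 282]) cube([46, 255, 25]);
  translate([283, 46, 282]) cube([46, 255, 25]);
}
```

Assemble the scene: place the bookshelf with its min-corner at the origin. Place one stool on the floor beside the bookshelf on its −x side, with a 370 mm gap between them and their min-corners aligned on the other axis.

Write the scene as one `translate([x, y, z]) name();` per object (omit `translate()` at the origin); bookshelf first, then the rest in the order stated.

bookshelf();
translate([-699, 0, 0]) stool();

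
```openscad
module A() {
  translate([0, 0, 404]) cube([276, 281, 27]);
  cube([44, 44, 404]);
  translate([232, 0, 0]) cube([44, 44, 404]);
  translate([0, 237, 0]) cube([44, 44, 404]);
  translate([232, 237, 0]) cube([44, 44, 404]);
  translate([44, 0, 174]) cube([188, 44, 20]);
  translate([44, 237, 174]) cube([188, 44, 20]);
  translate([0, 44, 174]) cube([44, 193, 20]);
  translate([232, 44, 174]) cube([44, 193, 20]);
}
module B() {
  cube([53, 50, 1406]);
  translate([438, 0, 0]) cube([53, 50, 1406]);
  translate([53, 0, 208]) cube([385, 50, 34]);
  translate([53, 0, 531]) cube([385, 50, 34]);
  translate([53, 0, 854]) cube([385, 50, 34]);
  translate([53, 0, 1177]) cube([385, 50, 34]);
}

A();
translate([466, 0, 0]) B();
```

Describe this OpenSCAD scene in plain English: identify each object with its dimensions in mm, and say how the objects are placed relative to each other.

A is a simple wooden stool: a rectangular seat 276 mm (x) by 281 mm (y), 27 mm thick, top face at z = 431 mm, on four square legs, each 44×44 mm in cross-section. The legs rest on z = 0, each flush with a corner of the seat. Four stretchers, 44 mm wide and 20 mm tall, connect adjacent legs with their undersides at z = 174 mm, each running between the inner faces of the legs it joins and aligned with the legs' outer faces on the other axis.

B is a straight ladder. Two 53×50 mm vertical rails, 1406 mm tall, stand 491 mm apart (outside-to-outside) with their front faces coplanar on the −y side. 4 rungs, each 50 mm deep and 34 mm tall, span between the inner faces of the rails, front faces flush with the rails. The lowest rung's underside is at z = 208 mm and rungs are spaced 323 mm apart (underside to underside).

The ladder is on the floor beside the stool on its +x side.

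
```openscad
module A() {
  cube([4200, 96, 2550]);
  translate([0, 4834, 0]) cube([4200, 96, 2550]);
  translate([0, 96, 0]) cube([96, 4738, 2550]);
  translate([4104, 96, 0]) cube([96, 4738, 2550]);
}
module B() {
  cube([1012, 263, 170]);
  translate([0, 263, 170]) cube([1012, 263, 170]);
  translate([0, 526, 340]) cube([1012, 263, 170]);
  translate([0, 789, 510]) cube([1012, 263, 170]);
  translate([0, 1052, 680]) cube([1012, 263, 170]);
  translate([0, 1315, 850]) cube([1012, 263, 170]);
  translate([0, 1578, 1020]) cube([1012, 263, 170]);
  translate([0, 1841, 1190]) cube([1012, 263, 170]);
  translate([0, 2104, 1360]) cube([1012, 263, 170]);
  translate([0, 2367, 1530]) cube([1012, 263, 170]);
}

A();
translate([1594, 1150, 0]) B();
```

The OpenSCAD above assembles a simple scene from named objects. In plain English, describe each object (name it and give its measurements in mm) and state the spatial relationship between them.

A is the wall frame of a small rectangular building: four walls, each 2550 mm tall and 96 mm thick, enclosing a footprint 4200 mm (x) by 4930 mm (y) outside-to-outside, with no floor or roof. The front and back walls (the −y and +y sides) span the full width; the two side walls fit between them.

B is a straight staircase of 10 solid steps. Each step is 1012 mm wide (x), 263 mm deep (y, the going) and 170 mm tall (the rise). The first step rests on the floor; each subsequent step sits one going further in +y and one rise higher in +z, directly behind and above the previous step with no overlap.

The staircase sits inside the house frame, centred.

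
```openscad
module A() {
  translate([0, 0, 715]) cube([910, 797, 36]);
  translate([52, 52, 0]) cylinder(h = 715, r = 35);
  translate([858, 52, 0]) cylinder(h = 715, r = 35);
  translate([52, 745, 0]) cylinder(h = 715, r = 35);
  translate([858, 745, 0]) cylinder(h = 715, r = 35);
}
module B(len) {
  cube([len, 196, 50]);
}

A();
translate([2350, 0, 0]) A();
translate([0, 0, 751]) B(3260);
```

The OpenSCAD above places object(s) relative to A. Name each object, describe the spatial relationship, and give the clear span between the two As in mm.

A is a table. B is a beam. A beam spans the tops of two tables. The clear span between the two tables is 1440 mm.

Second table starts at x = 2350; first ends at x = 910; clear span = 2350 − 910 = 1440 mm.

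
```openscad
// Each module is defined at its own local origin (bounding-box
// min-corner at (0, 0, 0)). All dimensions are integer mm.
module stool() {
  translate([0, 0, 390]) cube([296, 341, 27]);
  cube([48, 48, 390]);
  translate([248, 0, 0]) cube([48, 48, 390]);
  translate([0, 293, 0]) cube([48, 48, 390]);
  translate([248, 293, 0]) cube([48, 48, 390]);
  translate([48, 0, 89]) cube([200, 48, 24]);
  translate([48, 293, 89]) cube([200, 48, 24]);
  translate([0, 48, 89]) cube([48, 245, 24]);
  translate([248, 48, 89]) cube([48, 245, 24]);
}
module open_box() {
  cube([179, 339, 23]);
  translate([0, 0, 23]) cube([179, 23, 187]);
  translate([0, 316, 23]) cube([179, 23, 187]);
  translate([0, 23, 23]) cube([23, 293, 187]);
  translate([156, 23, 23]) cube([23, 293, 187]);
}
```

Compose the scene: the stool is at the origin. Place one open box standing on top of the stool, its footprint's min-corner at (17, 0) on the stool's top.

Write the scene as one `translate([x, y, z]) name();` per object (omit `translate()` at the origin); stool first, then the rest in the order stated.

stool();
translate([17, 0, 417]) open_box();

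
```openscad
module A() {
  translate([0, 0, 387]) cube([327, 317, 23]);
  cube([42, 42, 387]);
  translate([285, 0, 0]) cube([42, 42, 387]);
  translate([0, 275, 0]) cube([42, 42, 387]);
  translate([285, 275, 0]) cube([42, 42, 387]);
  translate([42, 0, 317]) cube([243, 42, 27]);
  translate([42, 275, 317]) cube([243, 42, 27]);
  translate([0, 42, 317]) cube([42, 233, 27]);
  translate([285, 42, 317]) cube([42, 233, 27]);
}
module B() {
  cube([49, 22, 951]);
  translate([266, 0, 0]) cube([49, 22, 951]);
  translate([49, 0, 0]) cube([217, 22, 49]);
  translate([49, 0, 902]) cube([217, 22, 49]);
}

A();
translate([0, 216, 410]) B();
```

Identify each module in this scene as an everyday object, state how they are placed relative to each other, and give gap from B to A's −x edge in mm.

The picture frame's min-x is at 0; the stool's min-x is 0; gap = 0 mm.

A is a stool. B is a picture frame. The picture frame is on top of the stool. The gap from the picture frame to the stool's −x edge is 0 mm.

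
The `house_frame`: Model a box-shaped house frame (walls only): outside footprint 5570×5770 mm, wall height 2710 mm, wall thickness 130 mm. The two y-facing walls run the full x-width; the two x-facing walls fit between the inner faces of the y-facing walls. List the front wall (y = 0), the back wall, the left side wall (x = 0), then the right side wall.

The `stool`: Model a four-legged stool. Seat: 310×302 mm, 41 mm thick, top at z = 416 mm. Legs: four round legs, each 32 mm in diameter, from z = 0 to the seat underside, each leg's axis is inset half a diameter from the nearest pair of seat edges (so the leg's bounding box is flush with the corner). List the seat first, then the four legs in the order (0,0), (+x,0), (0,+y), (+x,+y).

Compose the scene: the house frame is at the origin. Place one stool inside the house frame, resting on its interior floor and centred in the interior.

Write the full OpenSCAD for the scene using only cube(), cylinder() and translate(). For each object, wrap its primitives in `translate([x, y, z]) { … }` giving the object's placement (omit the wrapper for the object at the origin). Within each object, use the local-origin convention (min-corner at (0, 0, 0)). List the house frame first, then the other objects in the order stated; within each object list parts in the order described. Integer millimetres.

cube([5570, 130, 2710]);
translate([0, 5640, 0]) cube([5570, 130, 2710]);
translate([0, 130, 0]) cube([130, 5510, 2710]);
translate([5440, 130, 0]) cube([130, 5510, 2710]);
translate([2630, 2734, 0]) {
  translate([0, 0, 375]) cube([310, 302, 41]);
  translate([16, 16, 0]) cylinder(h = 375, r = 16);
  translate([294, 16, 0]) cylinder(h = 375, r = 16);
  translate([16, 286, 0]) cylinder(h = 375, r = 16);
  translate([294, 286, 0]) cylinder(h = 375, r = 16);
}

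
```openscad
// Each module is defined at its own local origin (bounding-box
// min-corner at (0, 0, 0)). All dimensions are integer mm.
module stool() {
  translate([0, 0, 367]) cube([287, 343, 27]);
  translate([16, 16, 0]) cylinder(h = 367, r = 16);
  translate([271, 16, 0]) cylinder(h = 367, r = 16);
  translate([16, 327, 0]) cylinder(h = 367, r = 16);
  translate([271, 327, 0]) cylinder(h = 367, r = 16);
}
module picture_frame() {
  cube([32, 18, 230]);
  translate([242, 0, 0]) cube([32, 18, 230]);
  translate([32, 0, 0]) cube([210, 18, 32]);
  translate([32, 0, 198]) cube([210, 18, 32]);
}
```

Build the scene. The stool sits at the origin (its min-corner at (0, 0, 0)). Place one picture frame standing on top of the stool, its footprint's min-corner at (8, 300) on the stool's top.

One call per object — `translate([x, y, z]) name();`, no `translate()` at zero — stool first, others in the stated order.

stool();
translate([8, 300, 394]) picture_frame();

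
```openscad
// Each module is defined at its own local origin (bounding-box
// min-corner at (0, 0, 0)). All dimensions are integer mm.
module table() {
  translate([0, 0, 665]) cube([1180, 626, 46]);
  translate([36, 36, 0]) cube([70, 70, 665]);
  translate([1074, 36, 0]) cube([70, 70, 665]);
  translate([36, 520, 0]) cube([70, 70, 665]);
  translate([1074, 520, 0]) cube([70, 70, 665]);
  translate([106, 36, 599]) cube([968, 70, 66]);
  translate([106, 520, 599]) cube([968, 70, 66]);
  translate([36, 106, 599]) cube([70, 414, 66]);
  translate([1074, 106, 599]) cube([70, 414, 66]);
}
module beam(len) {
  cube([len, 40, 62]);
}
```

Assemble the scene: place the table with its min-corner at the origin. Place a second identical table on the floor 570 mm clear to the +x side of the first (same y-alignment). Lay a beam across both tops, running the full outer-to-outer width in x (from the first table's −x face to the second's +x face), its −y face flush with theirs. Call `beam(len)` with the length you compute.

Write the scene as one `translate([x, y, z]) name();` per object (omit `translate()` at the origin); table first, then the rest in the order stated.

table();
translate([1750, 0, 0]) table();
translate([0, 0, 711]) beam(2930);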